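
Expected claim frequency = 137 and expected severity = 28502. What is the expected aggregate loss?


E[S] = E[N] * E[X]
= 137 * 28502
= 3.9048e+06


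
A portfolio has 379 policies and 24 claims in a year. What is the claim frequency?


frequency = claims / policies
= 24 / 379
= 0.0633


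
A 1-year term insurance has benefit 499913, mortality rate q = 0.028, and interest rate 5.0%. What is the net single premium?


NSP = benefit * q * v
v = 1/(1+i) = 0.952381
NSP = 499913 * 0.028 * 0.952381
= 13331.0133


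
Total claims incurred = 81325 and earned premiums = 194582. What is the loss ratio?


Loss ratio = claims / premiums
= 81325 / 194582
= 0.4179


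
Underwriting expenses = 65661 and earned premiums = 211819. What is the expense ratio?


Expense ratio = expenses / premiums
= 65661 / 211819
= 0.31


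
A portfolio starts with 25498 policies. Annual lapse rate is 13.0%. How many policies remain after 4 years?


remaining = initial * (1 - lapse)^years
= 25498 * (1 - 0.13)^4
= 25498 * 0.572898
= 14607.7433


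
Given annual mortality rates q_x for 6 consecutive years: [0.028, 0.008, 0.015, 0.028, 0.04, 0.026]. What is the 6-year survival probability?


p_k = 1 - q_k for each year
Survival = product of (1 - q_k)
= 0.972 * 0.992 * 0.985 * 0.972 * 0.96 * 0.974
= 0.8632


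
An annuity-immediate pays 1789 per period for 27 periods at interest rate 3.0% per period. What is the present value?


PV = PMT * (1 - (1+i)^(-n)) / i
= 1789 * (1 - (1+0.03)^(-27)) / 0.03
= 1789 * (1 - 0.450189) / 0.03
= 1789 * 18.327031
= 32787.0593


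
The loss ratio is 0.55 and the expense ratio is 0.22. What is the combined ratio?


Combined ratio = loss ratio + expense ratio
= 0.55 + 0.22
= 0.77


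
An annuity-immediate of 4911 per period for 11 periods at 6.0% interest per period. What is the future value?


FV = PMT * ((1+i)^n - 1) / i
= 4911 * ((1.06)^11 - 1) / 0.06
= 4911 * (1.898299 - 1) / 0.06
= 73525.737


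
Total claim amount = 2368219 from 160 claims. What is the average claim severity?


severity = total / number
= 2368219 / 160
= 14801.3687


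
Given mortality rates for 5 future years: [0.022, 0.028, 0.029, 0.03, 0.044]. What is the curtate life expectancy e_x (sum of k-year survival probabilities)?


e_x = sum_{k=1}^{n} k_p_x
k_p_x values:
  1_p_x = 0.978
  2_p_x = 0.950616
  3_p_x = 0.923048
  4_p_x = 0.895357
  5_p_x = 0.855961
e_x = 4.603


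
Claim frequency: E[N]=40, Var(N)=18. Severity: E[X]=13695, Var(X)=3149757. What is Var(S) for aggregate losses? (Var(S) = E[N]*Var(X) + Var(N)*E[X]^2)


Var(S) = E[N]*Var(X) + Var(N)*E[X]^2
= 40*3149757 + 18*13695^2
= 125990280 + 3375954450
= 3.5019e+09


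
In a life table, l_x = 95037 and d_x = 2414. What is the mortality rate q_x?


q_x = d_x / l_x
= 2414 / 95037
= 0.0254


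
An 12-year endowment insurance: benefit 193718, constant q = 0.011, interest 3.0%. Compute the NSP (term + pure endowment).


Term component = 20051.3046
Pure endowment = 12_p_x * v^12 * benefit = 0.8757 * 0.70138 * 193718 = 118981.3191
NSP = 139032.6237


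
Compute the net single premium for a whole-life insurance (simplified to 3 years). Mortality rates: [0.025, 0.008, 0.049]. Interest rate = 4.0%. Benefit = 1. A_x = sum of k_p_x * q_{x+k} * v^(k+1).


v = 0.961538
Year 0: k_p_x=1.0, q=0.025, term=0.024038
Year 1: k_p_x=0.975, q=0.008, term=0.007212
Year 2: k_p_x=0.9672, q=0.049, term=0.042132
A_x = 0.0734


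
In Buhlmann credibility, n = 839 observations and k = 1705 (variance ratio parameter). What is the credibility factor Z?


Z = n / (n + k)
= 839 / (839 + 1705)
= 839 / 2544
= 0.3298


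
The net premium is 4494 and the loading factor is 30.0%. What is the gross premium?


Gross = net * (1 + loading)
= 4494 * (1 + 0.3)
= 4494 * 1.3
= 5842.2


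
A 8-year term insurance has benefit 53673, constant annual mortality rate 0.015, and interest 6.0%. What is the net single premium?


NSP = benefit * sum_{k=0}^{n-1} k_p_x * q * v^(k+1)
With constant q=0.015, v=0.943396
Sum = 0.088808
NSP = 53673 * 0.088808
= 4766.6004


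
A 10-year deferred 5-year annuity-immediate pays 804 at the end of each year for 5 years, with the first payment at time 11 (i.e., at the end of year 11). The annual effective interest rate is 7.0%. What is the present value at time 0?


PV at time 10 of the 5-year annuity-immediate:
a_n = 804 * (1-(1+0.07)^(-5))/0.07 = 3296.5587
Discount back 10 years to time 0:
PV = 3296.5587 * (1+0.07)^(-10)
= 3296.5587 * 0.508349
= 1675.8033


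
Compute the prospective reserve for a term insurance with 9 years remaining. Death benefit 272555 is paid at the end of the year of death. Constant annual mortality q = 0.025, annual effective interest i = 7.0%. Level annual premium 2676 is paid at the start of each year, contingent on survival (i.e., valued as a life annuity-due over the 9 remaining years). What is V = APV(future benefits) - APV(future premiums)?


v = 1/(1+i) = 0.934579
APV(future benefits) per unit = sum_{k=0}^{8} k_p_x * q * v^(k+1) = 0.149184
APV(future benefits) = 272555 * 0.149184 = 40660.9484
Life annuity-due factor ä_{x:9} = sum_{k=0}^{8} k_p_x * v^k = 6.385091
APV(future premiums) = 2676 * 6.385091 = 17086.5046
V = 40660.9484 - 17086.5046
= 23574.4438


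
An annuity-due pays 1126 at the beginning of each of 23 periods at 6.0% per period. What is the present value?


PV_due = PMT * (1-(1+i)^(-n))/i * (1+i)
PV_immediate = 13853.6047
PV_due = 13853.6047 * 1.06
= 14684.821


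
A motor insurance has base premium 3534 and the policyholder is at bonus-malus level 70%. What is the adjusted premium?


adjusted = base * BM_level / 100
= 3534 * 70 / 100
= 3534 * 0.7
= 2473.8


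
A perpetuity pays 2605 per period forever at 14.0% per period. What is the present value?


PV = PMT / i
= 2605 / 0.14
= 18607.1429


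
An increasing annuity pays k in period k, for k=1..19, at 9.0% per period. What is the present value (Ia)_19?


(Ia)_n = sum_{k=1}^{n} k * v^k, v = 1/(1+i)
v = 0.917431
Sum computed term by term:
(Ia)_19 = 67.3369


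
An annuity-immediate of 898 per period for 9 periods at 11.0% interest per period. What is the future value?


FV = PMT * ((1+i)^n - 1) / i
= 898 * ((1.11)^9 - 1) / 0.11
= 898 * (2.558037 - 1) / 0.11
= 12719.2469


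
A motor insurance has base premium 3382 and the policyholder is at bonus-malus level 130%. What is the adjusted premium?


adjusted = base * BM_level / 100
= 3382 * 130 / 100
= 3382 * 1.3
= 4396.6


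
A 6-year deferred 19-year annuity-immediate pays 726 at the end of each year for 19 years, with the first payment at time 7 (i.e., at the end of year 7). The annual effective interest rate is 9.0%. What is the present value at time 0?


PV at time 6 of the 19-year annuity-immediate:
a_n = 726 * (1-(1+0.09)^(-19))/0.09 = 6497.7833
Discount back 6 years to time 0:
PV = 6497.7833 * (1+0.09)^(-6)
= 6497.7833 * 0.596267
= 3874.4159


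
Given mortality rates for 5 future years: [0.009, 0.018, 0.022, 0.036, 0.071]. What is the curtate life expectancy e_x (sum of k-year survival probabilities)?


e_x = sum_{k=1}^{n} k_p_x
k_p_x values:
  1_p_x = 0.991
  2_p_x = 0.973162
  3_p_x = 0.951752
  4_p_x = 0.917489
  5_p_x = 0.852348
e_x = 4.6858


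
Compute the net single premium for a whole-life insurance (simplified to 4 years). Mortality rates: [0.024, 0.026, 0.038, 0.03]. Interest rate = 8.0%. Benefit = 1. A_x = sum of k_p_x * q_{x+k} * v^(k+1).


v = 0.925926
Year 0: k_p_x=1.0, q=0.024, term=0.022222
Year 1: k_p_x=0.976, q=0.026, term=0.021756
Year 2: k_p_x=0.950624, q=0.038, term=0.028676
Year 3: k_p_x=0.9145, q=0.03, term=0.020166
A_x = 0.0928


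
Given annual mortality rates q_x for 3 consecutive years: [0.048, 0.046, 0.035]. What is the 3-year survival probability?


p_k = 1 - q_k for each year
Survival = product of (1 - q_k)
= 0.952 * 0.954 * 0.965
= 0.8764


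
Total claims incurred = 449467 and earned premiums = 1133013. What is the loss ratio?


Loss ratio = claims / premiums
= 449467 / 1133013
= 0.3967


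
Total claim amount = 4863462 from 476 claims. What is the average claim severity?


severity = total / number
= 4863462 / 476
= 10217.3571


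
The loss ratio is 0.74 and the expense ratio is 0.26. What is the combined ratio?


Combined ratio = loss ratio + expense ratio
= 0.74 + 0.26
= 1.0


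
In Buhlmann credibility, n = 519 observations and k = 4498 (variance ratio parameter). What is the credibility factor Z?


Z = n / (n + k)
= 519 / (519 + 4498)
= 519 / 5017
= 0.1034


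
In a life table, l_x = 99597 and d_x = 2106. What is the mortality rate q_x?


q_x = d_x / l_x
= 2106 / 99597
= 0.0211


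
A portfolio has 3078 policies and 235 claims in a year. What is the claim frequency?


frequency = claims / policies
= 235 / 3078
= 0.0763


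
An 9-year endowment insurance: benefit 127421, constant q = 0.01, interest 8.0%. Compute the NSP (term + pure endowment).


Term component = 7687.931
Pure endowment = 9_p_x * v^9 * benefit = 0.913517 * 0.500249 * 127421 = 58229.6207
NSP = 65917.5517


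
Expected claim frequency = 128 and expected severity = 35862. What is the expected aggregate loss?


E[S] = E[N] * E[X]
= 128 * 35862
= 4.5903e+06


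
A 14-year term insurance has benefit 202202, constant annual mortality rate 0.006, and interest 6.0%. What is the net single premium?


NSP = benefit * sum_{k=0}^{n-1} k_p_x * q * v^(k+1)
With constant q=0.006, v=0.943396
Sum = 0.053949
NSP = 202202 * 0.053949
= 10908.569


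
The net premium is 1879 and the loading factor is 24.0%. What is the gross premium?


Gross = net * (1 + loading)
= 1879 * (1 + 0.24)
= 1879 * 1.24
= 2329.96


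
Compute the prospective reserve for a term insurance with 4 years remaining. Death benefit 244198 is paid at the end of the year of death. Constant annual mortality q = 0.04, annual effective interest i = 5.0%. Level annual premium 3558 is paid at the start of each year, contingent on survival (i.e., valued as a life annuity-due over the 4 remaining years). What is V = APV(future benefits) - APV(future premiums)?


v = 1/(1+i) = 0.952381
APV(future benefits) per unit = sum_{k=0}^{3} k_p_x * q * v^(k+1) = 0.133885
APV(future benefits) = 244198 * 0.133885 = 32694.366
Life annuity-due factor ä_{x:4} = sum_{k=0}^{3} k_p_x * v^k = 3.514472
APV(future premiums) = 3558 * 3.514472 = 12504.4925
V = 32694.366 - 12504.4925
= 20189.8735


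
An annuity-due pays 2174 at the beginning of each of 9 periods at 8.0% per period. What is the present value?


PV_due = PMT * (1-(1+i)^(-n))/i * (1+i)
PV_immediate = 13580.7343
PV_due = 13580.7343 * 1.08
= 14667.1931


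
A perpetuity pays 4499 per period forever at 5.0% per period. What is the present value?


PV = PMT / i
= 4499 / 0.05
= 89980.0


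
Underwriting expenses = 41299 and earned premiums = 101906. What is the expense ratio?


Expense ratio = expenses / premiums
= 41299 / 101906
= 0.4053


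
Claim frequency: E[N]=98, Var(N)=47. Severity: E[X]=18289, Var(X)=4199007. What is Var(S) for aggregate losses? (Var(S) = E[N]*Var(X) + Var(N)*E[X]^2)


Var(S) = E[N]*Var(X) + Var(N)*E[X]^2
= 98*4199007 + 47*18289^2
= 411502686 + 15720913487
= 1.6132e+10


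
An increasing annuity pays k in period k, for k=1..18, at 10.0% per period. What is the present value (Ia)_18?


(Ia)_n = sum_{k=1}^{n} k * v^k, v = 1/(1+i)
v = 0.909091
Sum computed term by term:
(Ia)_18 = 57.841


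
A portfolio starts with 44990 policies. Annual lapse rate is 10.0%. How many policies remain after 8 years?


remaining = initial * (1 - lapse)^years
= 44990 * (1 - 0.1)^8
= 44990 * 0.430467
= 19366.7198


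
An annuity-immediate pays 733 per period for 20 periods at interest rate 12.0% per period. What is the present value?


PV = PMT * (1 - (1+i)^(-n)) / i
= 733 * (1 - (1+0.12)^(-20)) / 0.12
= 733 * (1 - 0.103667) / 0.12
= 733 * 7.469444
= 5475.1022


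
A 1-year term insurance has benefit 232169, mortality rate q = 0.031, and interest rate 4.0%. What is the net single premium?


NSP = benefit * q * v
v = 1/(1+i) = 0.961538
NSP = 232169 * 0.031 * 0.961538
= 6920.4221


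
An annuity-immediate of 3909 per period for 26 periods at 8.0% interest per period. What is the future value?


FV = PMT * ((1+i)^n - 1) / i
= 3909 * ((1.08)^26 - 1) / 0.08
= 3909 * (7.396353 - 1) / 0.08
= 312541.8088


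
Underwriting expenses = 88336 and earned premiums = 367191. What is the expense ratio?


Expense ratio = expenses / premiums
= 88336 / 367191
= 0.2406


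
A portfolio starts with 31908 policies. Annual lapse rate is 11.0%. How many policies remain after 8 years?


remaining = initial * (1 - lapse)^years
= 31908 * (1 - 0.11)^8
= 31908 * 0.393659
= 12560.8676


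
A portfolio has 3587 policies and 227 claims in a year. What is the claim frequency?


frequency = claims / policies
= 227 / 3587
= 0.0633


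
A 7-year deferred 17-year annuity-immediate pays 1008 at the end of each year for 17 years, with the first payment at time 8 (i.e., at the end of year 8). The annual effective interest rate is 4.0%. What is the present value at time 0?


PV at time 7 of the 17-year annuity-immediate:
a_n = 1008 * (1-(1+0.04)^(-17))/0.04 = 12262.9942
Discount back 7 years to time 0:
PV = 12262.9942 * (1+0.04)^(-7)
= 12262.9942 * 0.759918
= 9318.8677


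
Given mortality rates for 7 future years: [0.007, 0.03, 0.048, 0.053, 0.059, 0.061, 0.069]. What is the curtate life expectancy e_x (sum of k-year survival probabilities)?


e_x = sum_{k=1}^{n} k_p_x
k_p_x values:
  1_p_x = 0.993
  2_p_x = 0.96321
  3_p_x = 0.916976
  4_p_x = 0.868376
  5_p_x = 0.817142
  6_p_x = 0.767296
  7_p_x = 0.714353
e_x = 6.0404


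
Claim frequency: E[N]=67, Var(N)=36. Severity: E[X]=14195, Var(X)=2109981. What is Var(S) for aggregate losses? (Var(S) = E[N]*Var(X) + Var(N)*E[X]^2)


Var(S) = E[N]*Var(X) + Var(N)*E[X]^2
= 67*2109981 + 36*14195^2
= 141368727 + 7253928900
= 7.3953e+09


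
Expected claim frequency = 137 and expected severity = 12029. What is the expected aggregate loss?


E[S] = E[N] * E[X]
= 137 * 12029
= 1.6480e+06


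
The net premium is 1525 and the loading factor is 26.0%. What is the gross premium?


Gross = net * (1 + loading)
= 1525 * (1 + 0.26)
= 1525 * 1.26
= 1921.5


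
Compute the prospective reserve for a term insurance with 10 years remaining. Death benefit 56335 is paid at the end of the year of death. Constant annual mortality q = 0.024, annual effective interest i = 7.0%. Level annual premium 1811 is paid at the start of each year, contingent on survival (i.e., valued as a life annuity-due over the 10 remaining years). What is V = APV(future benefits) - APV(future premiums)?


v = 1/(1+i) = 0.934579
APV(future benefits) per unit = sum_{k=0}^{9} k_p_x * q * v^(k+1) = 0.15352
APV(future benefits) = 56335 * 0.15352 = 8648.5539
Life annuity-due factor ä_{x:10} = sum_{k=0}^{9} k_p_x * v^k = 6.844437
APV(future premiums) = 1811 * 6.844437 = 12395.2756
V = 8648.5539 - 12395.2756
= -3746.7216


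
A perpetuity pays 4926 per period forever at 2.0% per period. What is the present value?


PV = PMT / i
= 4926 / 0.02
= 246300.0


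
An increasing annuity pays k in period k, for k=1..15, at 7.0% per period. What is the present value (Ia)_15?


(Ia)_n = sum_{k=1}^{n} k * v^k, v = 1/(1+i)
v = 0.934579
Sum computed term by term:
(Ia)_15 = 61.554


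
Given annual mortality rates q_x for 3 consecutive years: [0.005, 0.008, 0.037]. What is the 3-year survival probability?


p_k = 1 - q_k for each year
Survival = product of (1 - q_k)
= 0.995 * 0.992 * 0.963
= 0.9505


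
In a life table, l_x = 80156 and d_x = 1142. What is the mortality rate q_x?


q_x = d_x / l_x
= 1142 / 80156
= 0.0142


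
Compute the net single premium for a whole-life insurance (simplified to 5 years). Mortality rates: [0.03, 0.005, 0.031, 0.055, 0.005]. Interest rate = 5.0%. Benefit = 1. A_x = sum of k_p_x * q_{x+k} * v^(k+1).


v = 0.952381
Year 0: k_p_x=1.0, q=0.03, term=0.028571
Year 1: k_p_x=0.97, q=0.005, term=0.004399
Year 2: k_p_x=0.96515, q=0.031, term=0.025846
Year 3: k_p_x=0.93523, q=0.055, term=0.042318
Year 4: k_p_x=0.883793, q=0.005, term=0.003462
A_x = 0.1046


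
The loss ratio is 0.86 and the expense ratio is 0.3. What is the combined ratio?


Combined ratio = loss ratio + expense ratio
= 0.86 + 0.3
= 1.16


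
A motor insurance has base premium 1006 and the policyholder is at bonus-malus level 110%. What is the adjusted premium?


adjusted = base * BM_level / 100
= 1006 * 110 / 100
= 1006 * 1.1
= 1106.6


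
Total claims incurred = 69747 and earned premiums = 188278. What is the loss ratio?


Loss ratio = claims / premiums
= 69747 / 188278
= 0.3704


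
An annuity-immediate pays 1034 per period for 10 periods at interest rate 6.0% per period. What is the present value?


PV = PMT * (1 - (1+i)^(-n)) / i
= 1034 * (1 - (1+0.06)^(-10)) / 0.06
= 1034 * (1 - 0.558395) / 0.06
= 1034 * 7.360087
= 7610.33


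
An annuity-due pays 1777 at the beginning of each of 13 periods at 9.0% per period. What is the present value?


PV_due = PMT * (1-(1+i)^(-n))/i * (1+i)
PV_immediate = 13304.2283
PV_due = 13304.2283 * 1.09
= 14501.6088


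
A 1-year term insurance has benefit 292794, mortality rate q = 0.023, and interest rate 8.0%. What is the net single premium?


NSP = benefit * q * v
v = 1/(1+i) = 0.925926
NSP = 292794 * 0.023 * 0.925926
= 6235.4278


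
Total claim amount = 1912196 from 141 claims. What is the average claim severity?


severity = total / number
= 1912196 / 141
= 13561.6738


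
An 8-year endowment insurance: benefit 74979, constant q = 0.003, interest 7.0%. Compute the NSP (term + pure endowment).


Term component = 1330.5588
Pure endowment = 8_p_x * v^8 * benefit = 0.97625 * 0.582009 * 74979 = 42602.0688
NSP = 43932.6276


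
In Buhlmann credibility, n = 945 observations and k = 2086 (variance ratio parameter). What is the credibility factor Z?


Z = n / (n + k)
= 945 / (945 + 2086)
= 945 / 3031
= 0.3118


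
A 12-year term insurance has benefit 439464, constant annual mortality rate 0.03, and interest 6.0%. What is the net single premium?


NSP = benefit * sum_{k=0}^{n-1} k_p_x * q * v^(k+1)
With constant q=0.03, v=0.943396
Sum = 0.218394
NSP = 439464 * 0.218394
= 95976.2427


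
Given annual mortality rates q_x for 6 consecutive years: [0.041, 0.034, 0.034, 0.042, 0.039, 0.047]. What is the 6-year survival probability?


p_k = 1 - q_k for each year
Survival = product of (1 - q_k)
= 0.959 * 0.966 * 0.966 * 0.958 * 0.961 * 0.953
= 0.7852


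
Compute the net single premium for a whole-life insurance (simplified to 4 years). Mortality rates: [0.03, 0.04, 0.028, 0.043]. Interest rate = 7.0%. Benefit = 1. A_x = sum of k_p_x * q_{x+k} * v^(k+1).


v = 0.934579
Year 0: k_p_x=1.0, q=0.03, term=0.028037
Year 1: k_p_x=0.97, q=0.04, term=0.033889
Year 2: k_p_x=0.9312, q=0.028, term=0.021284
Year 3: k_p_x=0.905126, q=0.043, term=0.029692
A_x = 0.1129


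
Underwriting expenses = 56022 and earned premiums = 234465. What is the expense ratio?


Expense ratio = expenses / premiums
= 56022 / 234465
= 0.2389


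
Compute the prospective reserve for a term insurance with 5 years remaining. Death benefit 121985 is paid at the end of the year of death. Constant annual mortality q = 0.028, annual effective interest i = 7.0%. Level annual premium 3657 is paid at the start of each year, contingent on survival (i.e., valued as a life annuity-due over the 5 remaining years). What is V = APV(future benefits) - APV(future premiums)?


v = 1/(1+i) = 0.934579
APV(future benefits) per unit = sum_{k=0}^{4} k_p_x * q * v^(k+1) = 0.10897
APV(future benefits) = 121985 * 0.10897 = 13292.7546
Life annuity-due factor ä_{x:5} = sum_{k=0}^{4} k_p_x * v^k = 4.164226
APV(future premiums) = 3657 * 4.164226 = 15228.5749
V = 13292.7546 - 15228.5749
= -1935.8203


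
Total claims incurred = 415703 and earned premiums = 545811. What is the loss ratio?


Loss ratio = claims / premiums
= 415703 / 545811
= 0.7616


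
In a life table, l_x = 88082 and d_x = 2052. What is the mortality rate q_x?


q_x = d_x / l_x
= 2052 / 88082
= 0.0233


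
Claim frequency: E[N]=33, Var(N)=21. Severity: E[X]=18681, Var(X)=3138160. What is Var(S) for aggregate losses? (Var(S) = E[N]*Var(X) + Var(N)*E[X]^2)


Var(S) = E[N]*Var(X) + Var(N)*E[X]^2
= 33*3138160 + 21*18681^2
= 103559280 + 7328574981
= 7.4321e+09


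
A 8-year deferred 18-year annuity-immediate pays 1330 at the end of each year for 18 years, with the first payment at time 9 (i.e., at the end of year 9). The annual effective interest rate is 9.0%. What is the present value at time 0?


PV at time 8 of the 18-year annuity-immediate:
a_n = 1330 * (1-(1+0.09)^(-18))/0.09 = 11644.9814
Discount back 8 years to time 0:
PV = 11644.9814 * (1+0.09)^(-8)
= 11644.9814 * 0.501866
= 5844.2235


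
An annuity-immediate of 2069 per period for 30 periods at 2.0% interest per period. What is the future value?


FV = PMT * ((1+i)^n - 1) / i
= 2069 * ((1.02)^30 - 1) / 0.02
= 2069 * (1.811362 - 1) / 0.02
= 83935.3559


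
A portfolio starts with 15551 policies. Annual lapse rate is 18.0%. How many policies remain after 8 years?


remaining = initial * (1 - lapse)^years
= 15551 * (1 - 0.18)^8
= 15551 * 0.204414
= 3178.8434


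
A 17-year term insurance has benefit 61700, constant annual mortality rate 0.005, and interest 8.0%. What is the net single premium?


NSP = benefit * sum_{k=0}^{n-1} k_p_x * q * v^(k+1)
With constant q=0.005, v=0.925926
Sum = 0.044224
NSP = 61700 * 0.044224
= 2728.6192


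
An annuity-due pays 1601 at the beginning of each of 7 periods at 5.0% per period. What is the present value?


PV_due = PMT * (1-(1+i)^(-n))/i * (1+i)
PV_immediate = 9263.9838
PV_due = 9263.9838 * 1.05
= 9727.183


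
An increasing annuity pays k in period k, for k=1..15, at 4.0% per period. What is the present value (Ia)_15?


(Ia)_n = sum_{k=1}^{n} k * v^k, v = 1/(1+i)
v = 0.961538
Sum computed term by term:
(Ia)_15 = 80.8539


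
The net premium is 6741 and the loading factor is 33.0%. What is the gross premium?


Gross = net * (1 + loading)
= 6741 * (1 + 0.33)
= 6741 * 1.33
= 8965.53


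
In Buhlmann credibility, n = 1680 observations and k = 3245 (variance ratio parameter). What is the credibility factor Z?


Z = n / (n + k)
= 1680 / (1680 + 3245)
= 1680 / 4925
= 0.3411


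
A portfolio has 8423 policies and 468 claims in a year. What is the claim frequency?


frequency = claims / policies
= 468 / 8423
= 0.0556


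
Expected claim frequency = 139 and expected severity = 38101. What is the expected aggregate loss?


E[S] = E[N] * E[X]
= 139 * 38101
= 5.2960e+06


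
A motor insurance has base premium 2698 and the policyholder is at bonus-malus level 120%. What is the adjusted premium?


adjusted = base * BM_level / 100
= 2698 * 120 / 100
= 2698 * 1.2
= 3237.6


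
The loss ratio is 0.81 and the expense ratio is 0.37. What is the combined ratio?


Combined ratio = loss ratio + expense ratio
= 0.81 + 0.37
= 1.18


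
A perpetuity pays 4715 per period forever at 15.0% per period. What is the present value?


PV = PMT / i
= 4715 / 0.15
= 31433.3333


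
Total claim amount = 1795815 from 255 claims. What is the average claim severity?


severity = total / number
= 1795815 / 255
= 7042.4118


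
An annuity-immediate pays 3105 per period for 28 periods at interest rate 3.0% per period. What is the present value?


PV = PMT * (1 - (1+i)^(-n)) / i
= 3105 * (1 - (1+0.03)^(-28)) / 0.03
= 3105 * (1 - 0.437077) / 0.03
= 3105 * 18.764108
= 58262.556


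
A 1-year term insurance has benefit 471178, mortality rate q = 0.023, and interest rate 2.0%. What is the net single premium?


NSP = benefit * q * v
v = 1/(1+i) = 0.980392
NSP = 471178 * 0.023 * 0.980392
= 10624.602


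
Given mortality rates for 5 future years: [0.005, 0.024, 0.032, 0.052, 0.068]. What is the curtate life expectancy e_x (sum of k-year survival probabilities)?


e_x = sum_{k=1}^{n} k_p_x
k_p_x values:
  1_p_x = 0.995
  2_p_x = 0.97112
  3_p_x = 0.940044
  4_p_x = 0.891162
  5_p_x = 0.830563
e_x = 4.6279


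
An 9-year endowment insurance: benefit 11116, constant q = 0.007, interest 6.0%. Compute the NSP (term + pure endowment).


Term component = 516.0723
Pure endowment = 9_p_x * v^9 * benefit = 0.938735 * 0.591898 * 11116 = 6176.4508
NSP = 6692.5231


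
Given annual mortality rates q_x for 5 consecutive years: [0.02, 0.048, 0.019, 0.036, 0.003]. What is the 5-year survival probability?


p_k = 1 - q_k for each year
Survival = product of (1 - q_k)
= 0.98 * 0.952 * 0.981 * 0.964 * 0.997
= 0.8796


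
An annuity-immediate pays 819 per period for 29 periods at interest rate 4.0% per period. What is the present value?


PV = PMT * (1 - (1+i)^(-n)) / i
= 819 * (1 - (1+0.04)^(-29)) / 0.04
= 819 * (1 - 0.320651) / 0.04
= 819 * 16.983715
= 13909.6623


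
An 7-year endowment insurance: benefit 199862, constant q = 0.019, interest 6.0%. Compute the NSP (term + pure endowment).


Term component = 20116.9869
Pure endowment = 7_p_x * v^7 * benefit = 0.874345 * 0.665057 * 199862 = 116217.686
NSP = 136334.6729


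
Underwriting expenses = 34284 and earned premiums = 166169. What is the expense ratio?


Expense ratio = expenses / premiums
= 34284 / 166169
= 0.2063


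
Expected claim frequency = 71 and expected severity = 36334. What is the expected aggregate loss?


E[S] = E[N] * E[X]
= 71 * 36334
= 2.5797e+06


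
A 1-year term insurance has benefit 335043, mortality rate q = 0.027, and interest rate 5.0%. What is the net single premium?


NSP = benefit * q * v
v = 1/(1+i) = 0.952381
NSP = 335043 * 0.027 * 0.952381
= 8615.3914


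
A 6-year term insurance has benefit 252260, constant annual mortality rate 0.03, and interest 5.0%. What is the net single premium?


NSP = benefit * sum_{k=0}^{n-1} k_p_x * q * v^(k+1)
With constant q=0.03, v=0.952381
Sum = 0.141909
NSP = 252260 * 0.141909
= 35797.9137


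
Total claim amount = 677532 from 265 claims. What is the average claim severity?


severity = total / number
= 677532 / 265
= 2556.7245


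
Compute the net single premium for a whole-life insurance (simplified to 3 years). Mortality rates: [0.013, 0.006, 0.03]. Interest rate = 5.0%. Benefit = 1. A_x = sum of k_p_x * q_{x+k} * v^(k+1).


v = 0.952381
Year 0: k_p_x=1.0, q=0.013, term=0.012381
Year 1: k_p_x=0.987, q=0.006, term=0.005371
Year 2: k_p_x=0.981078, q=0.03, term=0.025425
A_x = 0.0432


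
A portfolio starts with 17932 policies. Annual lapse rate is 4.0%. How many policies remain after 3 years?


remaining = initial * (1 - lapse)^years
= 17932 * (1 - 0.04)^3
= 17932 * 0.884736
= 15865.086


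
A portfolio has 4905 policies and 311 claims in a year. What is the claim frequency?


frequency = claims / policies
= 311 / 4905
= 0.0634


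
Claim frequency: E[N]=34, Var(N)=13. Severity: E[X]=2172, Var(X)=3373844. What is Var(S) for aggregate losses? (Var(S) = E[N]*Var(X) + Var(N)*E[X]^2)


Var(S) = E[N]*Var(X) + Var(N)*E[X]^2
= 34*3373844 + 13*2172^2
= 114710696 + 61328592
= 1.7604e+08


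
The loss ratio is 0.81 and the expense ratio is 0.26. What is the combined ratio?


Combined ratio = loss ratio + expense ratio
= 0.81 + 0.26
= 1.07


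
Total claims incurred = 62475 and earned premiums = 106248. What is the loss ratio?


Loss ratio = claims / premiums
= 62475 / 106248
= 0.588


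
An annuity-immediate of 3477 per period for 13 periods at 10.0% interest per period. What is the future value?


FV = PMT * ((1+i)^n - 1) / i
= 3477 * ((1.1)^13 - 1) / 0.1
= 3477 * (3.452271 - 1) / 0.1
= 85265.4701


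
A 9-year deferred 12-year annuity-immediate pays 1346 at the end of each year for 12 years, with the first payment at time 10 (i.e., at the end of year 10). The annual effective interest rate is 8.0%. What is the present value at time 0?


PV at time 9 of the 12-year annuity-immediate:
a_n = 1346 * (1-(1+0.08)^(-12))/0.08 = 10143.561
Discount back 9 years to time 0:
PV = 10143.561 * (1+0.08)^(-9)
= 10143.561 * 0.500249
= 5074.3059


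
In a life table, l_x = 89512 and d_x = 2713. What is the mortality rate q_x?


q_x = d_x / l_x
= 2713 / 89512
= 0.0303


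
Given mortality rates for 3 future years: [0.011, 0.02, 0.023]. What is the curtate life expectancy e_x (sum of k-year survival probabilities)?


e_x = sum_{k=1}^{n} k_p_x
k_p_x values:
  1_p_x = 0.989
  2_p_x = 0.96922
  3_p_x = 0.946928
e_x = 2.9051


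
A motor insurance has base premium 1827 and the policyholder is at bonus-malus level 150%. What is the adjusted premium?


adjusted = base * BM_level / 100
= 1827 * 150 / 100
= 1827 * 1.5
= 2740.5


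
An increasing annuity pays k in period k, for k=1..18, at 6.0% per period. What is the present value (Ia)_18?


(Ia)_n = sum_{k=1}^{n} k * v^k, v = 1/(1+i)
v = 0.943396
Sum computed term by term:
(Ia)_18 = 86.1845


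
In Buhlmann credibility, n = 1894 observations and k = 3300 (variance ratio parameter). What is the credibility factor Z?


Z = n / (n + k)
= 1894 / (1894 + 3300)
= 1894 / 5194
= 0.3647


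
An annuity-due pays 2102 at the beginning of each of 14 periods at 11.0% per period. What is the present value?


PV_due = PMT * (1-(1+i)^(-n))/i * (1+i)
PV_immediate = 14675.8807
PV_due = 14675.8807 * 1.11
= 16290.2276


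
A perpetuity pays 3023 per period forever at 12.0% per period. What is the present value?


PV = PMT / i
= 3023 / 0.12
= 25191.6667


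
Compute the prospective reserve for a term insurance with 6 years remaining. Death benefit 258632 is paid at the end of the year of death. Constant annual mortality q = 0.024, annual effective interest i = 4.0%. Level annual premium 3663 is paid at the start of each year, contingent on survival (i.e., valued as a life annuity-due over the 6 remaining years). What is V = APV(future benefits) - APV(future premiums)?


v = 1/(1+i) = 0.961538
APV(future benefits) per unit = sum_{k=0}^{5} k_p_x * q * v^(k+1) = 0.118829
APV(future benefits) = 258632 * 0.118829 = 30732.9553
Life annuity-due factor ä_{x:6} = sum_{k=0}^{5} k_p_x * v^k = 5.149252
APV(future premiums) = 3663 * 5.149252 = 18861.7108
V = 30732.9553 - 18861.7108
= 11871.2445


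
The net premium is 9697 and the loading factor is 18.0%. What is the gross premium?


Gross = net * (1 + loading)
= 9697 * (1 + 0.18)
= 9697 * 1.18
= 11442.46


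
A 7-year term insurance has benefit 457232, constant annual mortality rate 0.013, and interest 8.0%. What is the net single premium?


NSP = benefit * sum_{k=0}^{n-1} k_p_x * q * v^(k+1)
With constant q=0.013, v=0.925926
Sum = 0.065361
NSP = 457232 * 0.065361
= 29885.024


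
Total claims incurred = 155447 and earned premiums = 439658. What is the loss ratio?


Loss ratio = claims / premiums
= 155447 / 439658
= 0.3536


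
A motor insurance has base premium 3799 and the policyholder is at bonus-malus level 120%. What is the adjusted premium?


adjusted = base * BM_level / 100
= 3799 * 120 / 100
= 3799 * 1.2
= 4558.8


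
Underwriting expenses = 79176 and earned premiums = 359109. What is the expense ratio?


Expense ratio = expenses / premiums
= 79176 / 359109
= 0.2205


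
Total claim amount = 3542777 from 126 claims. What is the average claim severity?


severity = total / number
= 3542777 / 126
= 28117.2778


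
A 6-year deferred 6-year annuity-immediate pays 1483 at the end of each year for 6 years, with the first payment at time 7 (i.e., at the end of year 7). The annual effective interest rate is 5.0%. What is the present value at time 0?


PV at time 6 of the 6-year annuity-immediate:
a_n = 1483 * (1-(1+0.05)^(-6))/0.05 = 7527.2513
Discount back 6 years to time 0:
PV = 7527.2513 * (1+0.05)^(-6)
= 7527.2513 * 0.746215
= 5616.9508


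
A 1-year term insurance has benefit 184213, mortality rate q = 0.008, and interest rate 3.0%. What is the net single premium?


NSP = benefit * q * v
v = 1/(1+i) = 0.970874
NSP = 184213 * 0.008 * 0.970874
= 1430.7806


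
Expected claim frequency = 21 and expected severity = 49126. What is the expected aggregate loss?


E[S] = E[N] * E[X]
= 21 * 49126
= 1.0316e+06


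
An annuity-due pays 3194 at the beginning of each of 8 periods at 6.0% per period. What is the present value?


PV_due = PMT * (1-(1+i)^(-n))/i * (1+i)
PV_immediate = 19834.0814
PV_due = 19834.0814 * 1.06
= 21024.1263


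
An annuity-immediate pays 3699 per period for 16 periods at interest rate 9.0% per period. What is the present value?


PV = PMT * (1 - (1+i)^(-n)) / i
= 3699 * (1 - (1+0.09)^(-16)) / 0.09
= 3699 * (1 - 0.25187) / 0.09
= 3699 * 8.312558
= 30748.1528


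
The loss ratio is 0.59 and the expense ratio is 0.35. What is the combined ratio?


Combined ratio = loss ratio + expense ratio
= 0.59 + 0.35
= 0.94


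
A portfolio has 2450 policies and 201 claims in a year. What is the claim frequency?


frequency = claims / policies
= 201 / 2450
= 0.082


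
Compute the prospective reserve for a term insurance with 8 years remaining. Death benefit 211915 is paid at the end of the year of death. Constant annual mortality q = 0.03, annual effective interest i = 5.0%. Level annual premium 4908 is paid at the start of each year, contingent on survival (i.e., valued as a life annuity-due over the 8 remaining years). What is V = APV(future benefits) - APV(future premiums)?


v = 1/(1+i) = 0.952381
APV(future benefits) per unit = sum_{k=0}^{7} k_p_x * q * v^(k+1) = 0.176074
APV(future benefits) = 211915 * 0.176074 = 37312.7994
Life annuity-due factor ä_{x:8} = sum_{k=0}^{7} k_p_x * v^k = 6.162603
APV(future premiums) = 4908 * 6.162603 = 30246.0547
V = 37312.7994 - 30246.0547
= 7066.7447


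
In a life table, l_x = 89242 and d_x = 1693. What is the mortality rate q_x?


q_x = d_x / l_x
= 1693 / 89242
= 0.019


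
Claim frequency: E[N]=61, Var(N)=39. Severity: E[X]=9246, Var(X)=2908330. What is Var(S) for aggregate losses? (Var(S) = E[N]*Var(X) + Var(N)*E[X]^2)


Var(S) = E[N]*Var(X) + Var(N)*E[X]^2
= 61*2908330 + 39*9246^2
= 177408130 + 3334052124
= 3.5115e+09


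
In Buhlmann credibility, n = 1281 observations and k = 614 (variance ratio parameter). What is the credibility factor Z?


Z = n / (n + k)
= 1281 / (1281 + 614)
= 1281 / 1895
= 0.676


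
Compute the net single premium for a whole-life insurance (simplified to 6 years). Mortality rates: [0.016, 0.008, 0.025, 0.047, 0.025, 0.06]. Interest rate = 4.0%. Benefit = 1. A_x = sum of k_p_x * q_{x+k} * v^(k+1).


v = 0.961538
Year 0: k_p_x=1.0, q=0.016, term=0.015385
Year 1: k_p_x=0.984, q=0.008, term=0.007278
Year 2: k_p_x=0.976128, q=0.025, term=0.021694
Year 3: k_p_x=0.951725, q=0.047, term=0.038236
Year 4: k_p_x=0.906994, q=0.025, term=0.018637
Year 5: k_p_x=0.884319, q=0.06, term=0.041933
A_x = 0.1432


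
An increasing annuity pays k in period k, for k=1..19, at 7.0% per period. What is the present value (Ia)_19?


(Ia)_n = sum_{k=1}^{n} k * v^k, v = 1/(1+i)
v = 0.934579
Sum computed term by term:
(Ia)_19 = 82.9347


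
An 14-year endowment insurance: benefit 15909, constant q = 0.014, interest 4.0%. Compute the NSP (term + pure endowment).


Term component = 2169.3734
Pure endowment = 14_p_x * v^14 * benefit = 0.820875 * 0.577475 * 15909 = 7541.4167
NSP = 9710.7902


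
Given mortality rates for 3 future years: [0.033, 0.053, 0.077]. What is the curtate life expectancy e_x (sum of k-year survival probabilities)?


e_x = sum_{k=1}^{n} k_p_x
k_p_x values:
  1_p_x = 0.967
  2_p_x = 0.915749
  3_p_x = 0.845236
e_x = 2.728


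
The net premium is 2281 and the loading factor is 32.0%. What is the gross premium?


Gross = net * (1 + loading)
= 2281 * (1 + 0.32)
= 2281 * 1.32
= 3010.92


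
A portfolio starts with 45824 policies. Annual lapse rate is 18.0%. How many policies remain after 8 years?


remaining = initial * (1 - lapse)^years
= 45824 * (1 - 0.18)^8
= 45824 * 0.204414
= 9367.0711


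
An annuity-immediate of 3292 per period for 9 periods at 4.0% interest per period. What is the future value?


FV = PMT * ((1+i)^n - 1) / i
= 3292 * ((1.04)^9 - 1) / 0.04
= 3292 * (1.423312 - 1) / 0.04
= 34838.5622


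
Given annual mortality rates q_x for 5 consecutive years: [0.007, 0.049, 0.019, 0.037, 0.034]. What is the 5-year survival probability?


p_k = 1 - q_k for each year
Survival = product of (1 - q_k)
= 0.993 * 0.951 * 0.981 * 0.963 * 0.966
= 0.8618


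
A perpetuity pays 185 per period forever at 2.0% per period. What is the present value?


PV = PMT / i
= 185 / 0.02
= 9250.0


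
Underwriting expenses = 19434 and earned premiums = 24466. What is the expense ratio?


Expense ratio = expenses / premiums
= 19434 / 24466
= 0.7943


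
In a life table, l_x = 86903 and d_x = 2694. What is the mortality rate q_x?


q_x = d_x / l_x
= 2694 / 86903
= 0.031


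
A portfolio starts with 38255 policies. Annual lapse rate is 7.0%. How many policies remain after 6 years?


remaining = initial * (1 - lapse)^years
= 38255 * (1 - 0.07)^6
= 38255 * 0.64699
= 24750.6095


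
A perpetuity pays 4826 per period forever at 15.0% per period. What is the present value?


PV = PMT / i
= 4826 / 0.15
= 32173.3333


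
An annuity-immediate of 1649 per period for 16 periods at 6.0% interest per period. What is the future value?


FV = PMT * ((1+i)^n - 1) / i
= 1649 * ((1.06)^16 - 1) / 0.06
= 1649 * (2.540352 - 1) / 0.06
= 42333.9988


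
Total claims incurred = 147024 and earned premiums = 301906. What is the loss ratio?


Loss ratio = claims / premiums
= 147024 / 301906
= 0.487


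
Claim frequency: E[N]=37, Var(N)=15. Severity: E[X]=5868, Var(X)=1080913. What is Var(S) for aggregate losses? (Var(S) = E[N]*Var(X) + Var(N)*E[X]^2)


Var(S) = E[N]*Var(X) + Var(N)*E[X]^2
= 37*1080913 + 15*5868^2
= 39993781 + 516501360
= 5.5650e+08


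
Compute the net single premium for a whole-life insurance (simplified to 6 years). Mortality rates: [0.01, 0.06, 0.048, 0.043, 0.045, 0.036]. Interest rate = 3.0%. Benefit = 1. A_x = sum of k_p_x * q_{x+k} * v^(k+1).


v = 0.970874
Year 0: k_p_x=1.0, q=0.01, term=0.009709
Year 1: k_p_x=0.99, q=0.06, term=0.05599
Year 2: k_p_x=0.9306, q=0.048, term=0.040878
Year 3: k_p_x=0.885931, q=0.043, term=0.033847
Year 4: k_p_x=0.847836, q=0.045, term=0.032911
Year 5: k_p_x=0.809684, q=0.036, term=0.024411
A_x = 0.1977


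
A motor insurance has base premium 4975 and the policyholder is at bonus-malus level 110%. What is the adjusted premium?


adjusted = base * BM_level / 100
= 4975 * 110 / 100
= 4975 * 1.1
= 5472.5


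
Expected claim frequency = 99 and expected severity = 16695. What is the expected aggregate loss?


E[S] = E[N] * E[X]
= 99 * 16695
= 1.6528e+06


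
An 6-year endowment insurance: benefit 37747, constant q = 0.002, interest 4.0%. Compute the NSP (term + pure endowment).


Term component = 393.8665
Pure endowment = 6_p_x * v^6 * benefit = 0.98806 * 0.790315 * 37747 = 29475.8035
NSP = 29869.67


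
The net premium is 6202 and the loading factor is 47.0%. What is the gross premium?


Gross = net * (1 + loading)
= 6202 * (1 + 0.47)
= 6202 * 1.47
= 9116.94


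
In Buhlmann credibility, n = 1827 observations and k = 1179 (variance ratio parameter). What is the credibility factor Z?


Z = n / (n + k)
= 1827 / (1827 + 1179)
= 1827 / 3006
= 0.6078


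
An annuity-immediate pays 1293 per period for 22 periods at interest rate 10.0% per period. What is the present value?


PV = PMT * (1 - (1+i)^(-n)) / i
= 1293 * (1 - (1+0.1)^(-22)) / 0.1
= 1293 * (1 - 0.122846) / 0.1
= 1293 * 8.77154
= 11341.6016
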